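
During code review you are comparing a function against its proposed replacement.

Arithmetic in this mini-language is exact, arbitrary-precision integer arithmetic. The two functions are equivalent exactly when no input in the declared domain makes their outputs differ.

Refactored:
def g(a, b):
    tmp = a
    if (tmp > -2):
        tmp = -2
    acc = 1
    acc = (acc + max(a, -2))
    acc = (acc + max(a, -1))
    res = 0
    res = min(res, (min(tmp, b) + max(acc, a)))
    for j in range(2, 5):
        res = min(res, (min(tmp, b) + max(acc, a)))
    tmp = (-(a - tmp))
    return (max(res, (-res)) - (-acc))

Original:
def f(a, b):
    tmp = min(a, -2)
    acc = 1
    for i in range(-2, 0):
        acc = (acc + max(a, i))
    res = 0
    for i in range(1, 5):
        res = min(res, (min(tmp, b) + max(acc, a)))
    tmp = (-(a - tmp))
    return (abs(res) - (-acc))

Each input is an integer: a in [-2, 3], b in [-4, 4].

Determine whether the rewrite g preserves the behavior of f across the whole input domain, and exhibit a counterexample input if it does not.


Behavior is preserved: although branching structure differs, comparison usage differs, constant usage differs, arithmetic usage differs, statement counts differ, min/max/abs usage differs, loop structure differs, local variable names differ, the outputs never diverge.
Spot check at a=0, b=-1 — f: tmp = -2; acc = 1; [i=-2]; acc = 1; [i=-1]; acc = 1; res = 0; [i=1]; res = -1; [i=2]; res = -1; [i=3]; res = -1; [i=4]; res = -1; tmp = -2; return 2. g: tmp = 0; (tmp > -2) -> true; tmp = -2; acc = 1; acc = 1; acc = 1; res = 0; res = -1; [j=2]; res = -1; [j=3]; res = -1; [j=4]; res = -1; tmp = -2; return 2. Both give 2.
An exhaustive pass over the 54 declared inputs shows identical outputs.
verdict: equivalent


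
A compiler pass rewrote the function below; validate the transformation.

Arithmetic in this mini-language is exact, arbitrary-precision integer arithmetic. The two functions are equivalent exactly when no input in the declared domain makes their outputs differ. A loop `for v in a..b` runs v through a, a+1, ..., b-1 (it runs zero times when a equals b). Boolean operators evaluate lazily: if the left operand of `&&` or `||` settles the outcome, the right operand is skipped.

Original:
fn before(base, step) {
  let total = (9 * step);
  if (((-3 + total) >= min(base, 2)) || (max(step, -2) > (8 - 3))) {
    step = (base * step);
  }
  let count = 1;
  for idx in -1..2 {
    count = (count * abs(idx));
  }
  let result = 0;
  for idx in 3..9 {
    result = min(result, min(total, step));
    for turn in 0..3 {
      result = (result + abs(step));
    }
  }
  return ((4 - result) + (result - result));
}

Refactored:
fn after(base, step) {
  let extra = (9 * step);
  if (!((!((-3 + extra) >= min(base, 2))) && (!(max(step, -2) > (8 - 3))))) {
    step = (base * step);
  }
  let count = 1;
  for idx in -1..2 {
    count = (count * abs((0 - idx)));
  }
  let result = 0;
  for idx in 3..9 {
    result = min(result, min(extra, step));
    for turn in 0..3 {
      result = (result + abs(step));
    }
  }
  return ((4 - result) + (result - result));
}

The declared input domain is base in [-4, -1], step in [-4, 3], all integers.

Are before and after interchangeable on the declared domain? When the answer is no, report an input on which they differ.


Although boolean connective usage differs, plus constant usage differs, plus local variable names differ, plus arithmetic usage differs, 32/32 inputs agree.
verdict: equivalent


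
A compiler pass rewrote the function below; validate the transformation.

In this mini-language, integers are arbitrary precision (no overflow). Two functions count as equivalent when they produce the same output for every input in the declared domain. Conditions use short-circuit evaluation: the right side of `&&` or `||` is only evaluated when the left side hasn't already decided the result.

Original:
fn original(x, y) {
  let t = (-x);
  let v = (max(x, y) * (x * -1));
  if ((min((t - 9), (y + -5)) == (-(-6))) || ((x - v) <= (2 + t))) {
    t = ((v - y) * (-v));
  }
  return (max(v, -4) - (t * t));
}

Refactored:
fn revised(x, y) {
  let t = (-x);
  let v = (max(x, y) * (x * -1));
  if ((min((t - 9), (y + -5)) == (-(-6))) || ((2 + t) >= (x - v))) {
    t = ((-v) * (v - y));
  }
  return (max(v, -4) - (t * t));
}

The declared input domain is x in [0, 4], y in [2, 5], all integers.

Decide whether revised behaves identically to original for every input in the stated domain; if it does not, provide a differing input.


Reading the diff, among the changes: comparison usage differs.
As a probe, take x=1, y=5: original runs t=-1, then v=-5, then ((min((t - 9), (y + -5)) == (-(-6))) || ((x - v) <= (2 + t))) is false, then returns -5; revised runs t=-1, then v=-5, then ((min((t - 9), (y + -5)) == (-(-6))) || ((2 + t) >= (x - v))) is false, then returns -5; both end at -5.
Checked all 20 inputs in the declared domain: the outputs agree on every one.
verdict: equivalent


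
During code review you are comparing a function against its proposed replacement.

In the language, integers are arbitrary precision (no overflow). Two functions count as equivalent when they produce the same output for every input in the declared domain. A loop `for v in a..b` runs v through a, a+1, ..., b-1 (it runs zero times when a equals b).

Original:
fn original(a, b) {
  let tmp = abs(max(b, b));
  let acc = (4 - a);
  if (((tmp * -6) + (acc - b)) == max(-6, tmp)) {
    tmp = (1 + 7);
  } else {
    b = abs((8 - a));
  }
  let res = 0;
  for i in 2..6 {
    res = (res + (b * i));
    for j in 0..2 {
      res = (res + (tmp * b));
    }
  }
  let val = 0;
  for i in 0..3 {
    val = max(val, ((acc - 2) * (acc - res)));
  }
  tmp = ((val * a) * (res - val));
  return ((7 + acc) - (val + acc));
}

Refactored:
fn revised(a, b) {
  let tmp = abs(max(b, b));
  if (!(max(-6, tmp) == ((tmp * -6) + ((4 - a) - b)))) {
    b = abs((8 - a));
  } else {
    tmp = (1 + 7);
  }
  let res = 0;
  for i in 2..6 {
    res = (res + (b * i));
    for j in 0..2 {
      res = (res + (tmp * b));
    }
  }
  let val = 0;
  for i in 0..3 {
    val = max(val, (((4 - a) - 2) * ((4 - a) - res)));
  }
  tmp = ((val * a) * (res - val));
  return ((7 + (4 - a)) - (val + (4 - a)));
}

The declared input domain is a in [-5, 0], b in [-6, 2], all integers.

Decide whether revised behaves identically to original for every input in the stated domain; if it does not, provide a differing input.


Equivalent — the differences include constant usage differs, local variable names differ, boolean connective usage differs, statement counts differ, arithmetic usage differs, yet no declared input distinguishes the two.
Spot check at a=-1, b=1 — original: tmp becomes 1; next acc becomes 5; next (((tmp * -6) + (acc - b)) == max(-6, tmp)) evaluates to false; next b becomes 9; next res becomes 0; next at i=2:; next res becomes 18; next at j=0:; next res becomes 27; next at j=1:; next res becomes 36; next at i=3:; next res becomes 63; next at j=0:; next res becomes 72; next at j=1:; next res becomes 81; next at i=4:; next res becomes 117; next at j=0:; next res becomes 126; next at j=1:; next res becomes 135; next at i=5:; next res becomes 180; next at j=0:; next res becomes 189; next at j=1:; next res becomes 198; next val becomes 0; next at i=0:; next val becomes 0; next at i=1:; next val becomes 0; next at i=2:; next val becomes 0; next tmp becomes 0; next final value 7. revised: tmp becomes 1; next (!(max(-6, tmp) == ((tmp * -6) + ((4 - a) - b)))) evaluates to true; next b becomes 9; next res becomes 0; next at i=2:; next res becomes 18; next at j=0:; next res becomes 27; next at j=1:; next res becomes 36; next at i=3:; next res becomes 63; next at j=0:; next res becomes 72; next at j=1:; next res becomes 81; next at i=4:; next res becomes 117; next at j=0:; next res becomes 126; next at j=1:; next res becomes 135; next at i=5:; next res becomes 180; next at j=0:; next res becomes 189; next at j=1:; next res becomes 198; next val becomes 0; next at i=0:; next val becomes 0; next at i=1:; next val becomes 0; next at i=2:; next val becomes 0; next tmp becomes 0; next final value 7. Both give 7.
Every one of the 54 inputs gives matching results.
verdict: equivalent


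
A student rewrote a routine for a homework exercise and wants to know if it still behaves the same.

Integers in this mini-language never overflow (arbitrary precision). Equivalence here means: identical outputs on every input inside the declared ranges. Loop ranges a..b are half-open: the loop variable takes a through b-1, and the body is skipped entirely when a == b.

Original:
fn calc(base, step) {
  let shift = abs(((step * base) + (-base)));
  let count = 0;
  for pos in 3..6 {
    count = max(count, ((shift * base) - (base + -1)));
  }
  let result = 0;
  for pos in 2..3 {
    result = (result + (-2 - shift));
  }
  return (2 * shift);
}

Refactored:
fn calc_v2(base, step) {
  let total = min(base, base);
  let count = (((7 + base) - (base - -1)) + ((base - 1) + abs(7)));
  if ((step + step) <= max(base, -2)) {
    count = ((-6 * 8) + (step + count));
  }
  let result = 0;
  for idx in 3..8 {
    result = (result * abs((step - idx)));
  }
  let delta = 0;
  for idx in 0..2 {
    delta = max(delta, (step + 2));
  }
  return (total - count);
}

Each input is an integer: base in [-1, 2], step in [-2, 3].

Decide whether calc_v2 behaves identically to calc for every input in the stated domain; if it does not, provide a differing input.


These are not equivalent — on base=-1, step=-2 the outputs split (6 vs 38).
calc: shift = 3; count = 0; [pos=3]; count = 0; [pos=4]; count = 0; [pos=5]; count = 0; result = 0; [pos=2]; result = -5; return 6
calc_v2: total = -1; count = 11; ((step + step) <= max(base, -2)) -> true; count = -39; result = 0; [idx=3]; result = 0; [idx=4]; result = 0; [idx=5]; result = 0; [idx=6]; result = 0; [idx=7]; result = 0; delta = 0; [idx=0]; delta = 0; [idx=1]; delta = 0; return 38
verdict: not equivalent; witness: base=-1, step=-2


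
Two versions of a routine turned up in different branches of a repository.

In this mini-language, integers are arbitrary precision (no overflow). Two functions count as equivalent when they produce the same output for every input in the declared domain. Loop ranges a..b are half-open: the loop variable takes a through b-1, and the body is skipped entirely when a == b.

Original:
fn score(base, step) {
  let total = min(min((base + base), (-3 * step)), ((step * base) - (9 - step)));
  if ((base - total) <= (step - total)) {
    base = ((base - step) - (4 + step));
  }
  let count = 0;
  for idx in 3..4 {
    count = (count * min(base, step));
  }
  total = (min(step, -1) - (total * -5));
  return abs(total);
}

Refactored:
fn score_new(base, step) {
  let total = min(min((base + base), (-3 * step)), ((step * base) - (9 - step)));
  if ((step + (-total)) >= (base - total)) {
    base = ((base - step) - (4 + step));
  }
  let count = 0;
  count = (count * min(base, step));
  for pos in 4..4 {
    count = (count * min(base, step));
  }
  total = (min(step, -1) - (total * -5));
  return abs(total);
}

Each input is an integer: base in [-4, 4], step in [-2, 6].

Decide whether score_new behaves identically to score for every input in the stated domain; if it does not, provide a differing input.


Equivalent — the differences include min/max/abs usage differs; and local variable names differ; and comparison usage differs; and statement counts differ; and arithmetic usage differs; and loop structure differs, yet no declared input distinguishes the two.
Spot check at base=0, step=3 — score: total = -9; ((base - total) <= (step - total)) -> true; base = -10; count = 0; [idx=3]; count = 0; total = -46; return 46. score_new: total = -9; ((step + (-total)) >= (base - total)) -> true; base = -10; count = 0; count = 0; the pos loop: no iterations; total = -46; return 46. Both give 46.
An exhaustive pass over the 81 declared inputs shows identical outputs.
verdict: equivalent


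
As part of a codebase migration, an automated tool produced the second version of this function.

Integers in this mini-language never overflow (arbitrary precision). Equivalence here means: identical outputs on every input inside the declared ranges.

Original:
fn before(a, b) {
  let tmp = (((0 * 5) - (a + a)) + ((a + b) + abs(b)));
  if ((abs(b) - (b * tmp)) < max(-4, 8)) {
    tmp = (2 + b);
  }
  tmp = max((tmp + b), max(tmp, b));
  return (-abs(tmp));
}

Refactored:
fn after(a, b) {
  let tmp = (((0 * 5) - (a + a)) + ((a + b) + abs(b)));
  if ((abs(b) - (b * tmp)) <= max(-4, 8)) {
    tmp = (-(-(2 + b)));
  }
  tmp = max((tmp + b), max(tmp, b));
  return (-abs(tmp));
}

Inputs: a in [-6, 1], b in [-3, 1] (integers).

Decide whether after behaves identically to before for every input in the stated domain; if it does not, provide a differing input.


a=-3, b=-2 yields -3 from before but 0 from after.
verdict: not equivalent; witness: a=-3, b=-2


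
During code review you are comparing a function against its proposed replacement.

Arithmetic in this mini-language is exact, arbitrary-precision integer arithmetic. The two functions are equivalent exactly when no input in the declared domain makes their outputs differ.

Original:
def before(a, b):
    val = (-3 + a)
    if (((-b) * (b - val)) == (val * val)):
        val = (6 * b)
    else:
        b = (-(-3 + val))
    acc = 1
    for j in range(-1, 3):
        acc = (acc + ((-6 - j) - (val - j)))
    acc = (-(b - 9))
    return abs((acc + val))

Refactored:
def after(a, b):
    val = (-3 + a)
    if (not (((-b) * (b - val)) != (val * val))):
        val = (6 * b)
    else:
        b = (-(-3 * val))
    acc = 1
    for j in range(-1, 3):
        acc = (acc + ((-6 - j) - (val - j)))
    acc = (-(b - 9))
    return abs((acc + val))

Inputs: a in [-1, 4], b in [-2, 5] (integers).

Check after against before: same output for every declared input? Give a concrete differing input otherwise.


Not equivalent: a=-1, b=-2 separates them (2 vs 17).
before: val = -4; (((-b) * (b - val)) == (val * val)) -> false; b = 7; acc = 1; [j=-1]; acc = -1; [j=0]; acc = -3; [j=1]; acc = -5; [j=2]; acc = -7; acc = 2; return 2
after: val = -4; (not (((-b) * (b - val)) != (val * val))) -> false; b = -12; acc = 1; [j=-1]; acc = -1; [j=0]; acc = -3; [j=1]; acc = -5; [j=2]; acc = -7; acc = 21; return 17
verdict: not equivalent; witness: a=-1, b=-2


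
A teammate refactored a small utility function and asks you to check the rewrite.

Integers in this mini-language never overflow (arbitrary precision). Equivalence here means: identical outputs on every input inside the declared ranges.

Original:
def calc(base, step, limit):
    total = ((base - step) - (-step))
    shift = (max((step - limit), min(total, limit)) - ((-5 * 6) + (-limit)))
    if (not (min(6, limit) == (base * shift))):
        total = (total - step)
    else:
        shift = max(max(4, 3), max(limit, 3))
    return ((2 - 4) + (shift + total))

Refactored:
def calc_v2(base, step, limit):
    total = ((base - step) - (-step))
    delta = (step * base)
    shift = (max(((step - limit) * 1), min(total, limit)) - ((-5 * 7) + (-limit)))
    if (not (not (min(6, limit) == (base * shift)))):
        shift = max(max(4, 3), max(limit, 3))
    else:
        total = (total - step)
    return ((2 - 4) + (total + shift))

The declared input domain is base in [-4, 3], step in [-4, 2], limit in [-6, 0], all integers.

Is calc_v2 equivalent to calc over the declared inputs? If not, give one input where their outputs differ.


Run the pair on base=-4, step=-4, limit=-6.
calc: total = -4; shift = 26; (not (min(6, limit) == (base * shift))) -> true; total = 0; return 24
calc_v2: total = -4; delta = 16; shift = 31; (not (not (min(6, limit) == (base * shift)))) -> false; total = 0; return 29
24 vs 29 — the two versions disagree here.
verdict: not equivalent; witness: base=-4, step=-4, limit=-6


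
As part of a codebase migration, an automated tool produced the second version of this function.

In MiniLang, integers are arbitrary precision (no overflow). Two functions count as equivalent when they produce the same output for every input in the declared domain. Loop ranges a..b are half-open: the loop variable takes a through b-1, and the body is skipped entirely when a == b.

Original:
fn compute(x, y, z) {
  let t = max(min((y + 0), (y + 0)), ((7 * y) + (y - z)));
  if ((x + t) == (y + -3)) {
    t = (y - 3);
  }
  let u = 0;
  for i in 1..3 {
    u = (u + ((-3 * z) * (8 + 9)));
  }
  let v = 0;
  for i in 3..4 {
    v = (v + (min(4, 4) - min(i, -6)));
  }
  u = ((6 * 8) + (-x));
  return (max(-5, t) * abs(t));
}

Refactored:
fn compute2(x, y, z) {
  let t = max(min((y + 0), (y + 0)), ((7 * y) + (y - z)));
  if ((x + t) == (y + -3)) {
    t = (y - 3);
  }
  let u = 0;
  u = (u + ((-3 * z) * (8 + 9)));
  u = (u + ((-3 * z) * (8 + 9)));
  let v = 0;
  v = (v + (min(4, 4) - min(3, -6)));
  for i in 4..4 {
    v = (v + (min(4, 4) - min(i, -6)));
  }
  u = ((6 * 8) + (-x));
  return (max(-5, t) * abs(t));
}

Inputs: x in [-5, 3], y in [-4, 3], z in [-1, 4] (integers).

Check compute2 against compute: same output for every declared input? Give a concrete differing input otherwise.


Differences: arithmetic usage differs; min/max/abs usage differs; constant usage differs; statement counts differ; loop structure differs — yet all 432 inputs agree.
verdict: equivalent


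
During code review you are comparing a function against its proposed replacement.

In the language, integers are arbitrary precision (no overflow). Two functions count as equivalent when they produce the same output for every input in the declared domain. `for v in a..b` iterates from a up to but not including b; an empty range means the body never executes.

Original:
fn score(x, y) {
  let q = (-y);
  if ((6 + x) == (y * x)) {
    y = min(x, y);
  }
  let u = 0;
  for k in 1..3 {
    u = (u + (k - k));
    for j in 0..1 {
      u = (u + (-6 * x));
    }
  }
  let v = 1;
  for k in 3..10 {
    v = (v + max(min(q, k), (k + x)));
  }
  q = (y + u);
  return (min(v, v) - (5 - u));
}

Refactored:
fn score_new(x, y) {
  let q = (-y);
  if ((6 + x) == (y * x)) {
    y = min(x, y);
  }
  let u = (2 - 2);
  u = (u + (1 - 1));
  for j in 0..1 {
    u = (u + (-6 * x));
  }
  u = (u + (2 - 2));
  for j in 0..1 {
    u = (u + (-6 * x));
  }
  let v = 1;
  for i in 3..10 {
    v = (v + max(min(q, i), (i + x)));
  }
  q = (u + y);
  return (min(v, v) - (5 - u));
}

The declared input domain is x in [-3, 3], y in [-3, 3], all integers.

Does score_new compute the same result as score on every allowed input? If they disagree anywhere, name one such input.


This is a faithful refactor — statement counts differ; constant usage differs; loop structure differs; arithmetic usage differs; local variable names differ, but the computed results match everywhere.
Spot check at x=1, y=-1 — score: q := 1 | ((6 + x) == (y * x)): false | u := 0 | iter k=1: | u := 0 | iter j=0: | u := -6 | iter k=2: | u := -6 | iter j=0: | u := -12 | v := 1 | iter k=3: | v := 5 | iter k=4: | v := 10 | iter k=5: | v := 16 | iter k=6: | v := 23 | iter k=7: | v := 31 | iter k=8: | v := 40 | iter k=9: | v := 50 | q := -13 | result 33. score_new: q := 1 | ((6 + x) == (y * x)): false | u := 0 | u := 0 | iter j=0: | u := -6 | u := -6 | iter j=0: | u := -12 | v := 1 | iter i=3: | v := 5 | iter i=4: | v := 10 | iter i=5: | v := 16 | iter i=6: | v := 23 | iter i=7: | v := 31 | iter i=8: | v := 40 | iter i=9: | v := 50 | q := -13 | result 33. Both give 33.
Every one of the 49 inputs gives matching results.
verdict: equivalent


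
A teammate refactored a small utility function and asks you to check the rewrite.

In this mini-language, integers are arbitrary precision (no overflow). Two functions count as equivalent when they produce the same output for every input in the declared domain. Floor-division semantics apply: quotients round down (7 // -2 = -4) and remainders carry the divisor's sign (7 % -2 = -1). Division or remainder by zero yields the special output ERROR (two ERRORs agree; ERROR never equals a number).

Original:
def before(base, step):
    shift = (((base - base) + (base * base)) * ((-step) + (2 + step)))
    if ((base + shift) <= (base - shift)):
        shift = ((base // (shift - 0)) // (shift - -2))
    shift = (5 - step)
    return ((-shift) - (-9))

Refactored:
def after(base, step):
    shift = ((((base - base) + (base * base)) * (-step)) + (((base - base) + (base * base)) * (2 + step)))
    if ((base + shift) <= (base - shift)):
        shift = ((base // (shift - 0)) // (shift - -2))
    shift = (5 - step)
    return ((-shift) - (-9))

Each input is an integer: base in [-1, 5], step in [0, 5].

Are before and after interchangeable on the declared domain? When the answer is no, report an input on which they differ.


Reading the diff, among the changes: arithmetic usage differs.
Spot check at base=1, step=3 — before: shift=2, then ((base + shift) <= (base - shift)) is false, then shift=2, then returns 7. after: shift=2, then ((base + shift) <= (base - shift)) is false, then shift=2, then returns 7. Both give 7.
Every one of the 42 inputs gives matching results.
verdict: equivalent


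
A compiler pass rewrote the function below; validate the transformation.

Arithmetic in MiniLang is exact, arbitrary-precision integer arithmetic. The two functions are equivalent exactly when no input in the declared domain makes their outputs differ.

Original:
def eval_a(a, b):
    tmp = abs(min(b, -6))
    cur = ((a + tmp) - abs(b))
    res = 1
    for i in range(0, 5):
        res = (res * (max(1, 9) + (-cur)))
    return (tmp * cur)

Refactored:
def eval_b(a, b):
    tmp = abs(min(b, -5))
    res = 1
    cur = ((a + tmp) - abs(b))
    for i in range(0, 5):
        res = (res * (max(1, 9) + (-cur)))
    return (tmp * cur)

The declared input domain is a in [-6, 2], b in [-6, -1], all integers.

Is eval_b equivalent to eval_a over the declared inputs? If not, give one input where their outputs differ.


These are not equivalent — on a=-6, b=-4 the outputs split (-24 vs -25).
eval_a: tmp = 6; cur = -4; res = 1; [i=0]; res = 13; [i=1]; res = 169; [i=2]; res = 2197; [i=3]; res = 28561; [i=4]; res = 371293; return -24
eval_b: tmp = 5; res = 1; cur = -5; [i=0]; res = 14; [i=1]; res = 196; [i=2]; res = 2744; [i=3]; res = 38416; [i=4]; res = 537824; return -25
verdict: not equivalent; witness: a=-6, b=-4


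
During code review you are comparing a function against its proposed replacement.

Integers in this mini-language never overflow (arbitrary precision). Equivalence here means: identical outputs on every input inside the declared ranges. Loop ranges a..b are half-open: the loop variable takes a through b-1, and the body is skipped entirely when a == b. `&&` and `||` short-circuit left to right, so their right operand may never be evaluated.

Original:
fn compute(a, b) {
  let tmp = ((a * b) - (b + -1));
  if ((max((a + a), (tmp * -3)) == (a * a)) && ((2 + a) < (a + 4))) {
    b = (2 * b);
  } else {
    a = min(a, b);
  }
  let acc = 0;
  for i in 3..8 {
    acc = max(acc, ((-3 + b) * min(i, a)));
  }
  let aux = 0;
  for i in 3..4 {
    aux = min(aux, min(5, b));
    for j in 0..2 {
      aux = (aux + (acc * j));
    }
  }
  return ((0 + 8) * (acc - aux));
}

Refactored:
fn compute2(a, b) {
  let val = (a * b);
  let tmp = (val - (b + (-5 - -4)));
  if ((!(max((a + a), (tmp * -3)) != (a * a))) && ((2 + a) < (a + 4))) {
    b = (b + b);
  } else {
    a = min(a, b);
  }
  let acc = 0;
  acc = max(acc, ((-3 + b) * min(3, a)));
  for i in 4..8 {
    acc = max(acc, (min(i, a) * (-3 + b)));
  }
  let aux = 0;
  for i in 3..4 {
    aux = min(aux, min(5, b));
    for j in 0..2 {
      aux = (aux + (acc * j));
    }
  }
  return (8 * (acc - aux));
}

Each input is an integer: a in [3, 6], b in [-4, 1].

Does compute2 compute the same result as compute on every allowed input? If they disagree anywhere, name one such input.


Comparing the listings, the differences include: comparison usage differs, plus boolean connective usage differs, plus arithmetic usage differs, plus local variable names differ, plus loop structure differs, plus constant usage differs, plus min/max/abs usage differs, plus statement counts differ.
One worked example (a=4, b=-4) — compute: tmp becomes -11; next ((max((a + a), (tmp * -3)) == (a * a)) && ((2 + a) < (a + 4))) evaluates to false; next a becomes -4; next acc becomes 0; next at i=3:; next acc becomes 28; next at i=4:; next acc becomes 28; next at i=5:; next acc becomes 28; next at i=6:; next acc becomes 28; next at i=7:; next acc becomes 28; next aux becomes 0; next at i=3:; next aux becomes -4; next at j=0:; next aux becomes -4; next at j=1:; next aux becomes 24; next final value 32; compute2: val becomes -16; next tmp becomes -11; next ((!(max((a + a), (tmp * -3)) != (a * a))) && ((2 + a) < (a + 4))) evaluates to false; next a becomes -4; next acc becomes 0; next acc becomes 28; next at i=4:; next acc becomes 28; next at i=5:; next acc becomes 28; next at i=6:; next acc becomes 28; next at i=7:; next acc becomes 28; next aux becomes 0; next at i=3:; next aux becomes -4; next at j=0:; next aux becomes -4; next at j=1:; next aux becomes 24; next final value 32; agreement on 32.
Sweeping the whole domain (24 inputs) finds no disagreement.
verdict: equivalent


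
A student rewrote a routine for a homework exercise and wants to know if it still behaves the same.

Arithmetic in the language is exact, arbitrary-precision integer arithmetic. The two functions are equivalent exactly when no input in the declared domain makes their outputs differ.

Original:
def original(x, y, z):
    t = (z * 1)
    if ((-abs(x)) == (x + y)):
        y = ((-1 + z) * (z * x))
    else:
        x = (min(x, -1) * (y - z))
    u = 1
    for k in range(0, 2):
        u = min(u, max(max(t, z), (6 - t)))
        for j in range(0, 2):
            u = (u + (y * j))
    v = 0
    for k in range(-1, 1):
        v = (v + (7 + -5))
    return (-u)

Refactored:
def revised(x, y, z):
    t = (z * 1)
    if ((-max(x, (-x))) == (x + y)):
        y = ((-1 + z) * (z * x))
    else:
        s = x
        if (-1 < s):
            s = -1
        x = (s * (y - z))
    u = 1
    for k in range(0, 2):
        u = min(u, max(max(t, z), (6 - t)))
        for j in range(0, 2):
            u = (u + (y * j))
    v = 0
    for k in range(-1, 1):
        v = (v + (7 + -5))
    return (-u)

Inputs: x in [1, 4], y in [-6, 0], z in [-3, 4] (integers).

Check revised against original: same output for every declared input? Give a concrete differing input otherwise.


The two versions differ — the changes include branching structure differs; and min/max/abs usage differs; and constant usage differs; and comparison usage differs; and local variable names differ; and statement counts differ.
Tracing x=2, y=0, z=-3: original: t becomes -3; next ((-abs(x)) == (x + y)) evaluates to false; next x becomes -3; next u becomes 1; next at k=0:; next u becomes 1; next at j=0:; next u becomes 1; next at j=1:; next u becomes 1; next at k=1:; next u becomes 1; next at j=0:; next u becomes 1; next at j=1:; next u becomes 1; next v becomes 0; next at k=-1:; next v becomes 2; next at k=0:; next v becomes 4; next final value -1 | revised: t becomes -3; next ((-max(x, (-x))) == (x + y)) evaluates to false; next s becomes 2; next (-1 < s) evaluates to true; next s becomes -1; next x becomes -3; next u becomes 1; next at k=0:; next u becomes 1; next at j=0:; next u becomes 1; next at j=1:; next u becomes 1; next at k=1:; next u becomes 1; next at j=0:; next u becomes 1; next at j=1:; next u becomes 1; next v becomes 0; next at k=-1:; next v becomes 2; next at k=0:; next v becomes 4; next final value -1 — matching result -1.
Checked all 224 inputs in the declared domain: the outputs agree on every one.
verdict: equivalent


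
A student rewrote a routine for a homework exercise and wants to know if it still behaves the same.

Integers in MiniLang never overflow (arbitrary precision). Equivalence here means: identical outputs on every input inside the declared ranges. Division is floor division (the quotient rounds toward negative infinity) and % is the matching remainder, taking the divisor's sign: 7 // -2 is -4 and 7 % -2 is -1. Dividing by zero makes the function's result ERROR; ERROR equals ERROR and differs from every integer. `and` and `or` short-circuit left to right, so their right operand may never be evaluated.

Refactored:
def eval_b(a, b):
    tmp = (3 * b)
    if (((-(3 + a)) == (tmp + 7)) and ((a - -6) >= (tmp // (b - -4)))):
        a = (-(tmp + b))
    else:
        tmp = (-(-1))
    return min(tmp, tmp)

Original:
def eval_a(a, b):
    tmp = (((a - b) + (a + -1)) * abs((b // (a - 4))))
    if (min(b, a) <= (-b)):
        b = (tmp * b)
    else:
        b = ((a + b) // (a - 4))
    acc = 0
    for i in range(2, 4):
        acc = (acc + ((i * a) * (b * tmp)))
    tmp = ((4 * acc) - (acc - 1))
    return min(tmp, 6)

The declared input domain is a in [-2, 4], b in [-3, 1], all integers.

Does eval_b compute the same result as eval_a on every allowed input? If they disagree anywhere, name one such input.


Consider the input a=-2, b=1.
eval_a: tmp := -6 | (min(b, a) <= (-b)): true | b := -6 | acc := 0 | iter i=2: | acc := -144 | iter i=3: | acc := -360 | tmp := -1079 | result -1079
eval_b: tmp := 3 | (((-(3 + a)) == (tmp + 7)) and ((a - -6) >= (tmp // (b - -4)))): false | tmp := 1 | result 1
-1079 != 1, so the rewrite changes behavior.
verdict: not equivalent; witness: a=-2, b=1


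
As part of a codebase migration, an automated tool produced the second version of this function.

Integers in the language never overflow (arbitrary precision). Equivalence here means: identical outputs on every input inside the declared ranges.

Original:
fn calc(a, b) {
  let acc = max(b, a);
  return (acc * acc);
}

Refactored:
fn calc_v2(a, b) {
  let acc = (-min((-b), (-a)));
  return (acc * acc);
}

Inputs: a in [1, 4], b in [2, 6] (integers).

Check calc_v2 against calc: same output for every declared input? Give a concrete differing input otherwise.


Side by side, the visible changes include: min/max/abs usage differs.
As a probe, take a=3, b=4: calc runs acc becomes 4; next final value 16; calc_v2 runs acc becomes 4; next final value 16; both end at 16.
An exhaustive pass over the 20 declared inputs shows identical outputs.
verdict: equivalent


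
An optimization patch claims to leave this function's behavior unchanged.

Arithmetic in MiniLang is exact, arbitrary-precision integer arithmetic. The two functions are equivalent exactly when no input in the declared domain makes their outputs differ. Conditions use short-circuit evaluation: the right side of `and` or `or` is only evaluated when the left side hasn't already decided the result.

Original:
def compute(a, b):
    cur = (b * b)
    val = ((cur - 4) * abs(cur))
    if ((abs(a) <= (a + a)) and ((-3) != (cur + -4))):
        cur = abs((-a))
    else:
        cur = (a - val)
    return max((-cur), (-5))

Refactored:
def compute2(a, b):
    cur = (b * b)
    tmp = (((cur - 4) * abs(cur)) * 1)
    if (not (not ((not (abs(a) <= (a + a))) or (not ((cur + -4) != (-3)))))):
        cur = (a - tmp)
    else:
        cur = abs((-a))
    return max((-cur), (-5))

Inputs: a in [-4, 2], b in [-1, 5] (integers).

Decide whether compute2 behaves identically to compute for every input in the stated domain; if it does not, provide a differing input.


The two are interchangeable: constant usage differs; and local variable names differ; and arithmetic usage differs; and boolean connective usage differs, and every declared input agrees.
Tracing a=-1, b=4: compute: cur becomes 16; next val becomes 192; next ((abs(a) <= (a + a)) and ((-3) != (cur + -4))) evaluates to false; next cur becomes -193; next final value 193 | compute2: cur becomes 16; next tmp becomes 192; next (not (not ((not (abs(a) <= (a + a))) or (not ((cur + -4) != (-3)))))) evaluates to true; next cur becomes -193; next final value 193 — matching result 193.
Checked all 49 inputs in the declared domain: the outputs agree on every one.
verdict: equivalent


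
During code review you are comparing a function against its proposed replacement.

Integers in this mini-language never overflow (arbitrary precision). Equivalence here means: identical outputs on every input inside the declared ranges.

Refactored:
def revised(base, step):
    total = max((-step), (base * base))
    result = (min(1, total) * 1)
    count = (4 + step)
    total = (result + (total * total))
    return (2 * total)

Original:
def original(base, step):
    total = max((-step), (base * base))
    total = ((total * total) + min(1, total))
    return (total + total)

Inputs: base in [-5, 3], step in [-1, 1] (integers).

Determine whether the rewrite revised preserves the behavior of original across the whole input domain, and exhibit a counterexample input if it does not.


The two versions differ — the changes include local variable names differ, and arithmetic usage differs, and constant usage differs, and statement counts differ.
One worked example (base=1, step=1) — original: total := 1 | total := 2 | result 4; revised: total := 1 | result := 1 | count := 5 | total := 2 | result 4; agreement on 4.
Every one of the 27 inputs gives matching results.
verdict: equivalent


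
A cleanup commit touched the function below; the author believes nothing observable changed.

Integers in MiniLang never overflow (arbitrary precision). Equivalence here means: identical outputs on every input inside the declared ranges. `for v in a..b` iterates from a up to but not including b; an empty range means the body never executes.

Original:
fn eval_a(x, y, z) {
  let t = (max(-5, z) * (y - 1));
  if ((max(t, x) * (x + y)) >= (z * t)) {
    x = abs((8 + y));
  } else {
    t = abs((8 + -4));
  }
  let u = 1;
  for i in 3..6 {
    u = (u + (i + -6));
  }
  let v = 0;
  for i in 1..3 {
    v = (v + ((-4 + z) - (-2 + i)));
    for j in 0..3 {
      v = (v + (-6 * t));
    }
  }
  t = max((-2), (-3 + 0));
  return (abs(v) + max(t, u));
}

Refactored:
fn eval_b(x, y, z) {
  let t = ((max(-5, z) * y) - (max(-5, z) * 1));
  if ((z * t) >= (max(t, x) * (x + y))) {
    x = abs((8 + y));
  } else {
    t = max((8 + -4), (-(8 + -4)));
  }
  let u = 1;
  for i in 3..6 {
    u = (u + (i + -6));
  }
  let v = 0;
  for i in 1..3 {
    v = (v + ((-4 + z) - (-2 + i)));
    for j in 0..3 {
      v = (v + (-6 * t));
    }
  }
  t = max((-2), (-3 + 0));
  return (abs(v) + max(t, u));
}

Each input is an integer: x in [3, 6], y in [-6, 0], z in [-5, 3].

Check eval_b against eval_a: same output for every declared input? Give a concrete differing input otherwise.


Take x=3, y=-6, z=-5.
eval_a: t := 35 | ((max(t, x) * (x + y)) >= (z * t)): true | x := 2 | u := 1 | iter i=3: | u := -2 | iter i=4: | u := -4 | iter i=5: | u := -5 | v := 0 | iter i=1: | v := -8 | iter j=0: | v := -218 | iter j=1: | v := -428 | iter j=2: | v := -638 | iter i=2: | v := -647 | iter j=0: | v := -857 | iter j=1: | v := -1067 | iter j=2: | v := -1277 | t := -2 | result 1275
eval_b: t := 35 | ((z * t) >= (max(t, x) * (x + y))): false | t := 4 | u := 1 | iter i=3: | u := -2 | iter i=4: | u := -4 | iter i=5: | u := -5 | v := 0 | iter i=1: | v := -8 | iter j=0: | v := -32 | iter j=1: | v := -56 | iter j=2: | v := -80 | iter i=2: | v := -89 | iter j=0: | v := -113 | iter j=1: | v := -137 | iter j=2: | v := -161 | t := -2 | result 159
1275 and 159 differ, so these are not the same function on this domain.
verdict: not equivalent; witness: x=3, y=-6, z=-5


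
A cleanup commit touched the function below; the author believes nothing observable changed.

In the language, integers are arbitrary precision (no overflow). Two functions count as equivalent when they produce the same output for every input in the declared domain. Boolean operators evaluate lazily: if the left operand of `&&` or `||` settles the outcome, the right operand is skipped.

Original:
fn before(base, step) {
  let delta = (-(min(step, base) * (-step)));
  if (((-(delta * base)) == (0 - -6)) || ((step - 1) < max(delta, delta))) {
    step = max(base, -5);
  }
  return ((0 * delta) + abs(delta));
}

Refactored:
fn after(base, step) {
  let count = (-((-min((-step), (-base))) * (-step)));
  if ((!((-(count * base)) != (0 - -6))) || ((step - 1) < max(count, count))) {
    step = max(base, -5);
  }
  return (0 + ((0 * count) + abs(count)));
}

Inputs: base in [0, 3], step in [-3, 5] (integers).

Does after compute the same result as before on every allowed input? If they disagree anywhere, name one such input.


Try base=0, step=-3.
before: delta=9, then (((-(delta * base)) == (0 - -6)) || ((step - 1) < max(delta, delta))) is true, then step=0, then returns 9
after: count=0, then ((!((-(count * base)) != (0 - -6))) || ((step - 1) < max(count, count))) is true, then step=0, then returns 0
9 vs 0 — the two versions disagree here.
verdict: not equivalent; witness: base=0, step=-3


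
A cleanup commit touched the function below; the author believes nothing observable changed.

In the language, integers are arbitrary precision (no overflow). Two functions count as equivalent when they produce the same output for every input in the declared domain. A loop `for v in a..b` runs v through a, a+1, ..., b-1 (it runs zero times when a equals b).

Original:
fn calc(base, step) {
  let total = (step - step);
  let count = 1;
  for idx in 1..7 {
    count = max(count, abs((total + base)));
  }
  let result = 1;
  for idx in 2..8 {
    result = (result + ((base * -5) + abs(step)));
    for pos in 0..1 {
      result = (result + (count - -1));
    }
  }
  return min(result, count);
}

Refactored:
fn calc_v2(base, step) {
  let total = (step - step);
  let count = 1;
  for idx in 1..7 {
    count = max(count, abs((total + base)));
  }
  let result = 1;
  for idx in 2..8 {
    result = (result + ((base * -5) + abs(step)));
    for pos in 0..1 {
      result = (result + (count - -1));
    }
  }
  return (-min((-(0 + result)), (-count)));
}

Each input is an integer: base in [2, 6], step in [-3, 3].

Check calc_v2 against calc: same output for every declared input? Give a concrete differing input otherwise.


base=2, step=-3 yields -23 from calc but 2 from calc_v2.
verdict: not equivalent; witness: base=2, step=-3


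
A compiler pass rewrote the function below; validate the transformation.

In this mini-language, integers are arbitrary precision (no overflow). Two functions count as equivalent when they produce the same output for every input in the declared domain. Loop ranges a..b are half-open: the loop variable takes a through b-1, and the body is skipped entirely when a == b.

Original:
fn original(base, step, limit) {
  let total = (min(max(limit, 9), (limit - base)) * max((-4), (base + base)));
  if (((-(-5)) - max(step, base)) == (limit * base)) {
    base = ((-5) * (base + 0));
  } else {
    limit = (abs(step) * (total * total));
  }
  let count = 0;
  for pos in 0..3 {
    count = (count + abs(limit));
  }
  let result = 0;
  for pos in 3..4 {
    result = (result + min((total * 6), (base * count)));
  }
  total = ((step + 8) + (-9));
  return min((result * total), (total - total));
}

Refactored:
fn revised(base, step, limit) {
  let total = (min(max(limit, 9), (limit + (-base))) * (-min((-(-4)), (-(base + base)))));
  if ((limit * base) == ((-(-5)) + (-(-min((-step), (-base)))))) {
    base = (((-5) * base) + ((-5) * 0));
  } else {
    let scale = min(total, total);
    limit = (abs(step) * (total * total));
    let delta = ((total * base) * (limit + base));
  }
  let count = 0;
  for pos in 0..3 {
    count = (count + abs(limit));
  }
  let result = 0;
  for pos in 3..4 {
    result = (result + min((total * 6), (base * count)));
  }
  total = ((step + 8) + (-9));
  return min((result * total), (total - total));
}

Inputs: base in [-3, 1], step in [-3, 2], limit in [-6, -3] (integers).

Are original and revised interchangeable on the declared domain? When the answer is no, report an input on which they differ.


Reading the diff, among the changes: local variable names differ, and min/max/abs usage differs, and constant usage differs, and arithmetic usage differs, and statement counts differ.
As a probe, take base=-1, step=1, limit=-4: original runs total = 6; (((-(-5)) - max(step, base)) == (limit * base)) -> true; base = 5; count = 0; [pos=0]; count = 4; [pos=1]; count = 8; [pos=2]; count = 12; result = 0; [pos=3]; result = 36; total = 0; return 0; revised runs total = 6; ((limit * base) == ((-(-5)) + (-(-min((-step), (-base)))))) -> true; base = 5; count = 0; [pos=0]; count = 4; [pos=1]; count = 8; [pos=2]; count = 12; result = 0; [pos=3]; result = 36; total = 0; return 0; both end at 0.
An exhaustive pass over the 120 declared inputs shows identical outputs.
verdict: equivalent
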